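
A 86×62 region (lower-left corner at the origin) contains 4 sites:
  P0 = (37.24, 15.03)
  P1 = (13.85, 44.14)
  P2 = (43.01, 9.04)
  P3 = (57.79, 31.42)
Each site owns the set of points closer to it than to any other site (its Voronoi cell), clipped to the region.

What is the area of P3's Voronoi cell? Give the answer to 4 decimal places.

Area of P3's cell: 2296.9340

1. box [0,86]×[0,62]: [(0, 0) (86, 0) (86, 62) (0, 62)]
2. ⊥bis P3·P0 via (47.515,23.225): [(66.0385, 0) (86, 0) (86, 62) (16.5893, 62)]  |A|=2770.5371
3. ⊥bis P3·P1 via (35.82,37.78): [(35.843, 37.8595) (66.0385, 0) (86, 0) (86, 62) (42.8313, 62)]  |A|=2453.7895
4. ⊥bis P3·P2 via (50.4,20.23): [(35.843, 37.8595) (49.3514, 20.9225) (81.0324, 0) (86, 0) (86, 62) (42.8313, 62)]  |A|=2296.934
5. canonical 6-gon: [(35.843, 37.8595) (49.3514, 20.9225) (81.0324, 0) (86, 0) (86, 62) (42.8313, 62)]
6. shoelace: 2296.934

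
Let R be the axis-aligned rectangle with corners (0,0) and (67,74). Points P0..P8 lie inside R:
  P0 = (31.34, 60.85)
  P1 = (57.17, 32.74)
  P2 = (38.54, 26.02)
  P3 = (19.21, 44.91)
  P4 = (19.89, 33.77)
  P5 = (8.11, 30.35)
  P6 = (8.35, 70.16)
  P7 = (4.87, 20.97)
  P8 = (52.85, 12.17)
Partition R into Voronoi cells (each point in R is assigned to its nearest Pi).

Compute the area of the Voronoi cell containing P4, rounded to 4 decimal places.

1. box [0,67]×[0,74]: [(0, 0) (67, 0) (67, 74) (0, 74)]
2. ⊥bis P4·P0 via (25.615,47.31): [(0, 58.1406) (0, 0) (67, 0) (67, 29.8115)]  |A|=2946.3956
3. ⊥bis P4·P1 via (38.53,33.255): [(38.7647, 41.75) (0, 58.1406) (0, 0) (37.6112, 0)]  |A|=1912.0354
4. ⊥bis P4·P2 via (29.215,29.895): [(34.8323, 43.4127) (0, 58.1406) (0, 0) (16.7921, 0)]  |A|=1377.081
5. ⊥bis P4·P3 via (19.55,39.34): [(33.4936, 40.1911) (0, 38.1466) (0, 0) (16.7921, 0)]  |A|=976.281
6. ⊥bis P4·P5 via (14,32.06): [(20.6279, 9.2306) (33.4936, 40.1911) (12.0199, 38.8804)]  |A|=323.9863
7. ⊥bis P4·P6 via (14.12,51.965): [(20.6279, 9.2306) (33.4936, 40.1911) (12.0199, 38.8804)]  |A|=323.9863
8. ⊥bis P4·P7 via (12.38,27.37): [(16.9022, 22.0635) (22.9914, 14.9182) (33.4936, 40.1911) (12.0199, 38.8804)]  |A|=298.2259
9. ⊥bis P4·P8 via (36.37,22.97): [(16.9022, 22.0635) (22.9914, 14.9182) (33.4936, 40.1911) (12.0199, 38.8804)]  |A|=298.2259
10. canonical 4-gon: [(16.9022, 22.0635) (22.9914, 14.9182) (33.4936, 40.1911) (12.0199, 38.8804)]
11. shoelace: 298.2259

Area of P4's cell: 298.2259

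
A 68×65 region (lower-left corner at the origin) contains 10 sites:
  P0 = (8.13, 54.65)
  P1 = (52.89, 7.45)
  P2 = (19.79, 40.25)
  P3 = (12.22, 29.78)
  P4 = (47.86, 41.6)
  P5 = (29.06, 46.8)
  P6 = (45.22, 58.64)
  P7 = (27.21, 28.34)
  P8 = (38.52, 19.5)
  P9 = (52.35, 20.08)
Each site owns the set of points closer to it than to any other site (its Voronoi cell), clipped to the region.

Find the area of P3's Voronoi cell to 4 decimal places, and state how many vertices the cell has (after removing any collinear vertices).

1. box [0,68]×[0,65]: [(0, 0) (68, 0) (68, 65) (0, 65)]
2. ⊥bis P3·P0 via (10.175,42.215): [(0, 40.5417) (0, 0) (68, 0) (68, 51.7246)]  |A|=3137.0538
3. ⊥bis P3·P1 via (32.555,18.615): [(49.0202, 48.6033) (0, 40.5417) (0, 0) (22.3344, 0)]  |A|=1536.4417
4. ⊥bis P3·P2 via (16.005,35.015): [(34.2977, 21.789) (6.8117, 41.6619) (0, 40.5417) (0, 0) (22.3344, 0)]  |A|=1021.6451
5. ⊥bis P3·P4 via (30.04,35.69): [(34.2977, 21.789) (6.8117, 41.6619) (0, 40.5417) (0, 0) (22.3344, 0)]  |A|=1021.6451
6. ⊥bis P3·P5 via (20.64,38.29): [(34.2977, 21.789) (6.8117, 41.6619) (0, 40.5417) (0, 0) (22.3344, 0)]  |A|=1021.6451
7. ⊥bis P3·P6 via (28.72,44.21): [(34.2977, 21.789) (6.8117, 41.6619) (0, 40.5417) (0, 0) (22.3344, 0)]  |A|=1021.6451
8. ⊥bis P3·P7 via (19.715,29.06): [(20.009, 32.1201) (6.8117, 41.6619) (0, 40.5417) (0, 0) (16.9234, 0)]  |A|=717.2785
9. ⊥bis P3·P8 via (25.37,24.64): [(17.3094, 4.0179) (20.009, 32.1201) (6.8117, 41.6619) (0, 40.5417) (0, 0) (15.7389, 0)]  |A|=714.8988
10. ⊥bis P3·P9 via (32.285,24.93): [(17.3094, 4.0179) (20.009, 32.1201) (6.8117, 41.6619) (0, 40.5417) (0, 0) (15.7389, 0)]  |A|=714.8988
11. canonical 6-gon: [(17.3094, 4.0179) (20.009, 32.1201) (6.8117, 41.6619) (0, 40.5417) (0, 0) (15.7389, 0)]
12. shoelace: 714.8988

Area of P3's cell: 714.8988 (6 vertices)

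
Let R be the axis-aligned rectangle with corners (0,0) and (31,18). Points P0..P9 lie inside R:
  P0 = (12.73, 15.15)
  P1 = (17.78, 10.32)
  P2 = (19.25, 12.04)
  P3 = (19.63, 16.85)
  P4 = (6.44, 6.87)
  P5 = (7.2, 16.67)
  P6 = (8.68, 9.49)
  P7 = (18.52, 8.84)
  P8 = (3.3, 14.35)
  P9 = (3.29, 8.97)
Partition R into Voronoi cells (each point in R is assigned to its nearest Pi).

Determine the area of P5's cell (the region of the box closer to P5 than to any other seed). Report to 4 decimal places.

Area of P5's cell: 22.7575

1. box [0,31]×[0,18]: [(0, 0) (31, 0) (31, 18) (0, 18)]
2. ⊥bis P5·P0 via (9.965,15.91): [(0, 0) (5.5919, 0) (10.5395, 18) (0, 18)]  |A|=145.1824
3. ⊥bis P5·P1 via (12.49,13.495): [(0, 0) (4.3904, 0) (6.607, 3.6931) (10.5395, 18) (0, 18)]  |A|=142.9638
4. ⊥bis P5·P2 via (13.225,14.355): [(0, 0) (4.3904, 0) (6.607, 3.6931) (10.5395, 18) (0, 18)]  |A|=142.9638
5. ⊥bis P5·P3 via (13.415,16.76): [(0, 0) (4.3904, 0) (6.607, 3.6931) (10.5395, 18) (0, 18)]  |A|=142.9638
6. ⊥bis P5·P4 via (6.82,11.77): [(0, 12.2989) (8.7852, 11.6176) (10.5395, 18) (0, 18)]  |A|=58.6761
7. ⊥bis P5·P6 via (7.94,13.08): [(0, 12.2989) (3.0159, 12.065) (9.262, 13.3525) (10.5395, 18) (0, 18)]  |A|=53.5649
8. ⊥bis P5·P7 via (12.86,12.755): [(0, 12.2989) (3.0159, 12.065) (9.262, 13.3525) (10.5395, 18) (0, 18)]  |A|=53.5649
9. ⊥bis P5·P8 via (5.25,15.51): [(6.8315, 12.8515) (9.262, 13.3525) (10.5395, 18) (3.7688, 18)]  |A|=22.7575
10. ⊥bis P5·P9 via (5.245,12.82): [(6.8315, 12.8515) (9.262, 13.3525) (10.5395, 18) (3.7688, 18)]  |A|=22.7575
11. canonical 4-gon: [(6.8315, 12.8515) (9.262, 13.3525) (10.5395, 18) (3.7688, 18)]
12. shoelace: 22.7575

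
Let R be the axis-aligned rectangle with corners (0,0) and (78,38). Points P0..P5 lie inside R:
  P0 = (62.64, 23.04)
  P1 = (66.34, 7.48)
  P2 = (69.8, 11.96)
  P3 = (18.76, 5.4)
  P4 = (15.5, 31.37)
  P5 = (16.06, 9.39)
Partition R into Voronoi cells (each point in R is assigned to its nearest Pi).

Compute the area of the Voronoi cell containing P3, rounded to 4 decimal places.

Area of P3's cell: 406.1854

1. box [0,78]×[0,38]: [(0, 0) (78, 0) (78, 38) (0, 38)]
2. ⊥bis P3·P0 via (40.7,14.22): [(0, 0) (46.4165, 0) (31.1403, 38) (0, 38)]  |A|=1473.5797
3. ⊥bis P3·P1 via (42.55,6.44): [(0, 0) (42.8315, 0) (42.3941, 10.0058) (31.1403, 38) (0, 38)]  |A|=1455.6443
4. ⊥bis P3·P2 via (44.28,8.68): [(0, 0) (42.8315, 0) (42.3941, 10.0058) (31.1403, 38) (0, 38)]  |A|=1455.6443
5. ⊥bis P3·P4 via (17.13,18.385): [(0, 16.2347) (0, 0) (42.8315, 0) (42.3941, 10.0058) (37.9738, 21.0015)]  |A|=777.7193
6. ⊥bis P3·P5 via (17.41,7.395): [(37.4135, 20.9312) (6.4818, 0) (42.8315, 0) (42.3941, 10.0058) (37.9738, 21.0015)]  |A|=406.1854
7. canonical 5-gon: [(37.4135, 20.9312) (6.4818, 0) (42.8315, 0) (42.3941, 10.0058) (37.9738, 21.0015)]
8. shoelace: 406.1854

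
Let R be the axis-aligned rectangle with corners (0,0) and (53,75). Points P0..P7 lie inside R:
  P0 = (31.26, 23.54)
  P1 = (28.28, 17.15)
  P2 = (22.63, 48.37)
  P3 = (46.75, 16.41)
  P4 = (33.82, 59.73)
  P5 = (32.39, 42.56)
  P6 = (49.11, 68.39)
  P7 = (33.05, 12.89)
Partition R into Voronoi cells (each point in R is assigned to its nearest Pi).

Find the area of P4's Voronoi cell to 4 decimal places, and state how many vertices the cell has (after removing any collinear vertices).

Area of P4's cell: 558.2524 (4 vertices)

1. box [0,53]×[0,75]: [(0, 0) (53, 0) (53, 75) (0, 75)]
2. ⊥bis P4·P0 via (32.54,41.635): [(0, 43.9368) (53, 40.1877) (53, 75) (0, 75)]  |A|=1745.7004
3. ⊥bis P4·P1 via (31.05,38.44): [(0, 43.9368) (53, 40.1877) (53, 75) (0, 75)]  |A|=1745.7004
4. ⊥bis P4·P2 via (28.225,54.05): [(41.4699, 41.0033) (53, 40.1877) (53, 75) (6.9567, 75)]  |A|=983.3541
5. ⊥bis P4·P3 via (40.285,38.07): [(41.4699, 41.0033) (48.4568, 40.5091) (53, 41.8651) (53, 75) (6.9567, 75)]  |A|=979.5436
6. ⊥bis P4·P5 via (33.105,51.145): [(30.9958, 51.3207) (53, 49.488) (53, 75) (6.9567, 75)]  |A|=825.8221
7. ⊥bis P4·P6 via (41.465,64.06): [(30.9958, 51.3207) (49.5558, 49.7749) (35.2688, 75) (6.9567, 75)]  |A|=558.2524
8. ⊥bis P4·P7 via (33.435,36.31): [(30.9958, 51.3207) (49.5558, 49.7749) (35.2688, 75) (6.9567, 75)]  |A|=558.2524
9. canonical 4-gon: [(30.9958, 51.3207) (49.5558, 49.7749) (35.2688, 75) (6.9567, 75)]
10. shoelace: 558.2524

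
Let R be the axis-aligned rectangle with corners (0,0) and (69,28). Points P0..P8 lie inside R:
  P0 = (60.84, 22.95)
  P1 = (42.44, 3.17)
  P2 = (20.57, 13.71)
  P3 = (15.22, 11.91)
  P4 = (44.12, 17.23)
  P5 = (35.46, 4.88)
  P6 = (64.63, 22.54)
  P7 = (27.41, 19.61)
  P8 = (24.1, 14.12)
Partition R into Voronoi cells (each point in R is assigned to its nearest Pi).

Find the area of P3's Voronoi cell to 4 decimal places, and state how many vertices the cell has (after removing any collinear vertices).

1. box [0,69]×[0,28]: [(0, 0) (69, 0) (69, 28) (0, 28)]
2. ⊥bis P3·P0 via (38.03,17.43): [(0, 0) (42.248, 0) (35.4721, 28) (0, 28)]  |A|=1088.0816
3. ⊥bis P3·P1 via (28.83,7.54): [(0, 0) (26.409, 0) (35.3994, 28) (0, 28)]  |A|=865.3183
4. ⊥bis P3·P2 via (17.895,12.81): [(0, 0) (22.2049, 0) (12.7843, 28) (0, 28)]  |A|=489.8495
5. ⊥bis P3·P4 via (29.67,14.57): [(0, 0) (22.2049, 0) (12.7843, 28) (0, 28)]  |A|=489.8495
6. ⊥bis P3·P5 via (25.34,8.395): [(0, 0) (22.2049, 0) (12.7843, 28) (0, 28)]  |A|=489.8495
7. ⊥bis P3·P6 via (39.925,17.225): [(0, 0) (22.2049, 0) (12.7843, 28) (0, 28)]  |A|=489.8495
8. ⊥bis P3·P7 via (21.315,15.76): [(0, 0) (22.2049, 0) (12.7843, 28) (0, 28)]  |A|=489.8495
9. ⊥bis P3·P8 via (19.66,13.015): [(0, 0) (22.2049, 0) (12.7843, 28) (0, 28)]  |A|=489.8495
10. canonical 4-gon: [(0, 0) (22.2049, 0) (12.7843, 28) (0, 28)]
11. shoelace: 489.8495

Area of P3's cell: 489.8495 (4 vertices)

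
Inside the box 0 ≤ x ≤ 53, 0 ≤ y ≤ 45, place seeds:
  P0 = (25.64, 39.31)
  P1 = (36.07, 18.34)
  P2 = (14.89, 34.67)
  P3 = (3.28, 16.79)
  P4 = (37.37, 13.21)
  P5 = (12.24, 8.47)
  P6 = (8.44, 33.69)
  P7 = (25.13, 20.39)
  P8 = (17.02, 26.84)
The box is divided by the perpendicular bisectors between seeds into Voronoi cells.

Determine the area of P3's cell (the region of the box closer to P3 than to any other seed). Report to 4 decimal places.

Area of P3's cell: 166.6082

1. box [0,53]×[0,45]: [(0, 0) (53, 0) (53, 45) (0, 45)]
2. ⊥bis P3·P0 via (14.46,28.05): [(0, 42.4073) (0, 0) (42.7107, 0)]  |A|=905.6223
3. ⊥bis P3·P1 via (19.675,17.565): [(19.4118, 23.1334) (0, 42.4073) (0, 0) (20.5053, 0)]  |A|=648.779
4. ⊥bis P3·P2 via (9.085,25.73): [(19.6122, 18.8944) (0, 31.6292) (0, 0) (20.5053, 0)]  |A|=503.8758
5. ⊥bis P3·P4 via (20.325,15): [(19.9604, 11.5279) (19.6122, 18.8944) (0, 31.6292) (0, 0) (18.7498, 0)]  |A|=493.7569
6. ⊥bis P3·P5 via (7.76,12.63): [(15.8471, 21.3392) (0, 31.6292) (0, 4.2731)]  |A|=216.7571
7. ⊥bis P3·P6 via (5.86,25.24): [(15.8471, 21.3392) (13.3718, 22.9465) (0, 27.0292) (0, 4.2731)]  |A|=186.0024
8. ⊥bis P3·P7 via (14.205,18.59): [(14.0678, 19.423) (13.5011, 22.8625) (13.3718, 22.9465) (0, 27.0292) (0, 4.2731)]  |A|=182.3994
9. ⊥bis P3·P8 via (10.15,21.815): [(12.855, 18.1169) (8.158, 24.5384) (0, 27.0292) (0, 4.2731)]  |A|=166.6082
10. canonical 4-gon: [(12.855, 18.1169) (8.158, 24.5384) (0, 27.0292) (0, 4.2731)]
11. shoelace: 166.6082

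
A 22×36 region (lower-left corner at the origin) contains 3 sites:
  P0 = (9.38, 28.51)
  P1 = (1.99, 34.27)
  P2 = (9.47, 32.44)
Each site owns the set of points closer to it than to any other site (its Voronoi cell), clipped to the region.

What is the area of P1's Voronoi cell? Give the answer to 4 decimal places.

1. box [0,22]×[0,36]: [(0, 0) (22, 0) (22, 36) (0, 36)]
2. ⊥bis P1·P0 via (5.685,31.39): [(0, 24.0962) (9.2782, 36) (0, 36)]  |A|=55.2227
3. ⊥bis P1·P2 via (5.73,33.355): [(0, 24.0962) (5.0499, 30.5752) (6.3771, 36) (0, 36)]  |A|=47.3538
4. canonical 4-gon: [(0, 24.0962) (5.0499, 30.5752) (6.3771, 36) (0, 36)]
5. shoelace: 47.3538

Area of P1's cell: 47.3538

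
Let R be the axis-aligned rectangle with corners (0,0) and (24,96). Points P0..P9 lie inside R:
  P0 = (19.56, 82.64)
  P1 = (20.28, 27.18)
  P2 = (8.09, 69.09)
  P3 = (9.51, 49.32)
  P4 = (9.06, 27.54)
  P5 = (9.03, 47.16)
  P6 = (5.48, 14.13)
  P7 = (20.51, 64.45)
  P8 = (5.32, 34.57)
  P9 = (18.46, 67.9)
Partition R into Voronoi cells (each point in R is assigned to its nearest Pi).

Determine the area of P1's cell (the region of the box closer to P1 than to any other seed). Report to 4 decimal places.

Area of P1's cell: 245.0695

1. box [0,24]×[0,96]: [(0, 0) (24, 0) (24, 96) (0, 96)]
2. ⊥bis P1·P0 via (19.92,54.91): [(0, 54.6514) (0, 0) (24, 0) (24, 54.963)]  |A|=1315.3723
3. ⊥bis P1·P2 via (14.185,48.135): [(0, 44.0091) (0, 0) (24, 0) (24, 50.9898)]  |A|=1139.9872
4. ⊥bis P1·P3 via (14.895,38.25): [(0, 31.0043) (0, 0) (24, 0) (24, 42.6791)]  |A|=884.2015
5. ⊥bis P1·P4 via (14.67,27.36): [(15.0214, 38.3115) (13.7921, 0) (24, 0) (24, 42.6791)]  |A|=387.1389
6. ⊥bis P1·P5 via (14.655,37.17): [(14.9908, 37.3591) (13.7921, 0) (24, 0) (24, 42.4318)]  |A|=381.816
7. ⊥bis P1·P6 via (12.88,20.655): [(14.9908, 37.3591) (14.3996, 18.9317) (24, 8.0438) (24, 42.4318)]  |A|=246.5782
8. ⊥bis P1·P7 via (20.395,45.815): [(14.9908, 37.3591) (14.3996, 18.9317) (24, 8.0438) (24, 42.4318)]  |A|=246.5782
9. ⊥bis P1·P8 via (12.8,30.875): [(16.3931, 38.1486) (14.9205, 35.1677) (14.3996, 18.9317) (24, 8.0438) (24, 42.4318)]  |A|=245.0695
10. ⊥bis P1·P9 via (19.37,47.54): [(16.3931, 38.1486) (14.9205, 35.1677) (14.3996, 18.9317) (24, 8.0438) (24, 42.4318)]  |A|=245.0695
11. canonical 5-gon: [(16.3931, 38.1486) (14.9205, 35.1677) (14.3996, 18.9317) (24, 8.0438) (24, 42.4318)]
12. shoelace: 245.0695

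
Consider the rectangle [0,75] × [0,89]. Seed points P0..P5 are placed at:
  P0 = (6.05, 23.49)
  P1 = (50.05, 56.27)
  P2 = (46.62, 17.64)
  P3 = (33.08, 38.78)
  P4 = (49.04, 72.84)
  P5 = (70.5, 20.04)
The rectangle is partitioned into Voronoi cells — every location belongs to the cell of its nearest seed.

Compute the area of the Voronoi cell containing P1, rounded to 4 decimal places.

1. box [0,75]×[0,89]: [(0, 0) (75, 0) (75, 89) (0, 89)]
2. ⊥bis P1·P0 via (28.05,39.88): [(0, 77.531) (57.7606, 0) (75, 0) (75, 89) (0, 89)]  |A|=4435.8813
3. ⊥bis P1·P2 via (48.335,36.955): [(0, 77.531) (28.9466, 38.6765) (75, 34.5874) (75, 89) (0, 89)]  |A|=3306.0678
4. ⊥bis P1·P3 via (41.565,47.525): [(0, 87.8542) (52.8743, 36.552) (75, 34.5874) (75, 89) (0, 89)]  |A|=2599.0519
5. ⊥bis P1·P4 via (49.545,64.555): [(25.5223, 63.0907) (52.8743, 36.552) (75, 34.5874) (75, 66.1066)]  |A|=1046.4758
6. ⊥bis P1·P5 via (60.275,38.155): [(25.5223, 63.0907) (52.8743, 36.552) (56.8151, 36.202) (75, 46.4665) (75, 66.1066)]  |A|=938.4652
7. canonical 5-gon: [(25.5223, 63.0907) (52.8743, 36.552) (56.8151, 36.202) (75, 46.4665) (75, 66.1066)]
8. shoelace: 938.4652

Area of P1's cell: 938.4652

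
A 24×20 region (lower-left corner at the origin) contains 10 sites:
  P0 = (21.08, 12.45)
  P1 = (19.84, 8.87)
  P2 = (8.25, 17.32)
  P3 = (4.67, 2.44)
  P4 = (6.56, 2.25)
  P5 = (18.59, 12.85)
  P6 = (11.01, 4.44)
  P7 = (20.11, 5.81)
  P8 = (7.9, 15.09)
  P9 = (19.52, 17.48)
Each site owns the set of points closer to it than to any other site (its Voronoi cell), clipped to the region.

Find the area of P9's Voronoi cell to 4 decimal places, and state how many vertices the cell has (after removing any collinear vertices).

1. box [0,24]×[0,20]: [(0, 0) (24, 0) (24, 20) (0, 20)]
2. ⊥bis P9·P0 via (20.3,14.965): [(0, 8.6692) (24, 16.1125) (24, 20) (0, 20)]  |A|=182.6197
3. ⊥bis P9·P1 via (19.68,13.175): [(0, 12.4436) (13.827, 12.9575) (24, 16.1125) (24, 20) (0, 20)]  |A|=156.5254
4. ⊥bis P9·P2 via (13.885,17.4): [(13.9475, 12.9949) (24, 16.1125) (24, 20) (13.8481, 20)]  |A|=55.0972
5. ⊥bis P9·P3 via (12.095,9.96): [(13.9475, 12.9949) (24, 16.1125) (24, 20) (13.8481, 20)]  |A|=55.0972
6. ⊥bis P9·P4 via (13.04,9.865): [(13.9475, 12.9949) (24, 16.1125) (24, 20) (13.8481, 20)]  |A|=55.0972
7. ⊥bis P9·P5 via (19.055,15.165): [(13.902, 16.2) (20.202, 14.9346) (24, 16.1125) (24, 20) (13.8481, 20)]  |A|=45.0297
8. ⊥bis P9·P6 via (15.265,10.96): [(13.902, 16.2) (20.202, 14.9346) (24, 16.1125) (24, 20) (13.8481, 20)]  |A|=45.0297
9. ⊥bis P9·P7 via (19.815,11.645): [(13.902, 16.2) (20.202, 14.9346) (24, 16.1125) (24, 20) (13.8481, 20)]  |A|=45.0297
10. ⊥bis P9·P8 via (13.71,16.285): [(13.902, 16.2) (20.202, 14.9346) (24, 16.1125) (24, 20) (13.8481, 20)]  |A|=45.0297
11. canonical 5-gon: [(13.902, 16.2) (20.202, 14.9346) (24, 16.1125) (24, 20) (13.8481, 20)]
12. shoelace: 45.0297

Area of P9's cell: 45.0297 (5 vertices)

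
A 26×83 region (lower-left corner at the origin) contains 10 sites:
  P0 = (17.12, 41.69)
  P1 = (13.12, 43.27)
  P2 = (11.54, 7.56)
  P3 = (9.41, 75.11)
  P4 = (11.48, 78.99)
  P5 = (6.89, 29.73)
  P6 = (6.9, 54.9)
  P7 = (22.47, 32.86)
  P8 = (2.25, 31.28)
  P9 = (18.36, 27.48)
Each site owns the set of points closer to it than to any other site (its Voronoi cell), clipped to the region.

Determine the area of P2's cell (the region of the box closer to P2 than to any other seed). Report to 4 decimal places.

1. box [0,26]×[0,83]: [(0, 0) (26, 0) (26, 83) (0, 83)]
2. ⊥bis P2·P0 via (14.33,24.625): [(0, 26.9678) (0, 0) (26, 0) (26, 22.717)]  |A|=645.9036
3. ⊥bis P2·P1 via (12.33,25.415): [(8.4472, 25.5868) (0, 25.9605) (0, 0) (26, 0) (26, 22.717)]  |A|=641.6491
4. ⊥bis P2·P3 via (10.475,41.335): [(8.4472, 25.5868) (0, 25.9605) (0, 0) (26, 0) (26, 22.717)]  |A|=641.6491
5. ⊥bis P2·P4 via (11.51,43.275): [(8.4472, 25.5868) (0, 25.9605) (0, 0) (26, 0) (26, 22.717)]  |A|=641.6491
6. ⊥bis P2·P5 via (9.215,18.645): [(0, 16.7122) (0, 0) (26, 0) (26, 22.1655)]  |A|=505.4108
7. ⊥bis P2·P6 via (9.22,31.23): [(0, 16.7122) (0, 0) (26, 0) (26, 22.1655)]  |A|=505.4108
8. ⊥bis P2·P7 via (17.005,20.21): [(16.8976, 20.2564) (0, 16.7122) (0, 0) (26, 0) (26, 16.324)]  |A|=478.825
9. ⊥bis P2·P8 via (6.895,19.42): [(16.8976, 20.2564) (0, 16.7122) (0, 0) (26, 0) (26, 16.324)]  |A|=478.825
10. ⊥bis P2·P9 via (14.95,17.52): [(10.7337, 18.9635) (0, 16.7122) (0, 0) (26, 0) (26, 13.7368)]  |A|=441.0731
11. canonical 5-gon: [(10.7337, 18.9635) (0, 16.7122) (0, 0) (26, 0) (26, 13.7368)]
12. shoelace: 441.0731

Area of P2's cell: 441.0731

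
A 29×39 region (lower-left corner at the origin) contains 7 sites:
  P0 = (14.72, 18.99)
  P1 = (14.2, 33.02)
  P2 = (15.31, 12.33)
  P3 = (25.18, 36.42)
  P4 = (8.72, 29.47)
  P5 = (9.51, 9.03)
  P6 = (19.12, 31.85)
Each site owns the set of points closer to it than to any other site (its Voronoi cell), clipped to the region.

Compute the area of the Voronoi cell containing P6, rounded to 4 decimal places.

1. box [0,29]×[0,39]: [(0, 0) (29, 0) (29, 39) (0, 39)]
2. ⊥bis P6·P0 via (16.92,25.42): [(0, 31.2091) (29, 21.2869) (29, 39) (0, 39)]  |A|=369.8082
3. ⊥bis P6·P1 via (16.66,32.435): [(15.1369, 26.0301) (29, 21.2869) (29, 39) (18.2212, 39)]  |A|=192.6797
4. ⊥bis P6·P2 via (17.215,22.09): [(15.1369, 26.0301) (29, 21.2869) (29, 39) (18.2212, 39)]  |A|=192.6797
5. ⊥bis P6·P3 via (22.15,34.135): [(15.1369, 26.0301) (29, 21.2869) (29, 25.0516) (18.4812, 39) (18.2212, 39)]  |A|=119.3195
6. ⊥bis P6·P4 via (13.92,30.66): [(15.1369, 26.0301) (29, 21.2869) (29, 25.0516) (18.4812, 39) (18.2212, 39)]  |A|=119.3195
7. ⊥bis P6·P5 via (14.315,20.44): [(15.1369, 26.0301) (29, 21.2869) (29, 25.0516) (18.4812, 39) (18.2212, 39)]  |A|=119.3195
8. canonical 5-gon: [(15.1369, 26.0301) (29, 21.2869) (29, 25.0516) (18.4812, 39) (18.2212, 39)]
9. shoelace: 119.3195

Area of P6's cell: 119.3195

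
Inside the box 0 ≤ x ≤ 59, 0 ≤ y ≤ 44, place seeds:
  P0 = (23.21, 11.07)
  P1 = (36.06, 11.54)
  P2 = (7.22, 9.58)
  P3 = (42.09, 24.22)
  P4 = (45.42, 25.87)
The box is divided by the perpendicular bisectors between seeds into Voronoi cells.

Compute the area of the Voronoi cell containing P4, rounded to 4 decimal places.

1. box [0,59]×[0,44]: [(0, 0) (59, 0) (59, 44) (0, 44)]
2. ⊥bis P4·P0 via (34.315,18.47): [(46.6228, 0) (59, 0) (59, 44) (17.3027, 44)]  |A|=1189.64
3. ⊥bis P4·P1 via (40.74,18.705): [(29.0859, 26.3172) (59, 6.778) (59, 44) (17.3027, 44)]  |A|=925.3944
4. ⊥bis P4·P2 via (26.32,17.725): [(29.0859, 26.3172) (59, 6.778) (59, 44) (17.3027, 44)]  |A|=925.3944
5. ⊥bis P4·P3 via (43.755,25.045): [(49.8424, 12.7595) (59, 6.778) (59, 44) (34.3629, 44)]  |A|=555.2696
6. canonical 4-gon: [(49.8424, 12.7595) (59, 6.778) (59, 44) (34.3629, 44)]
7. shoelace: 555.2696

Area of P4's cell: 555.2696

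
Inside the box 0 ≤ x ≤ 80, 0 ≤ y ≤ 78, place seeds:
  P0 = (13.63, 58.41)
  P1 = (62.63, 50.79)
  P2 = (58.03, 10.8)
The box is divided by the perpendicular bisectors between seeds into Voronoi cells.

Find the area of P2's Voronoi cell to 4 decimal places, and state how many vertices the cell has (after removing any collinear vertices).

Area of P2's cell: 2013.2969 (5 vertices)

1. box [0,80]×[0,78]: [(0, 0) (80, 0) (80, 78) (0, 78)]
2. ⊥bis P2·P0 via (35.83,34.605): [(0, 1.1908) (0, 0) (80, 0) (80, 75.7969)]  |A|=3079.5078
3. ⊥bis P2·P1 via (60.33,30.795): [(34.8833, 33.7221) (0, 1.1908) (0, 0) (80, 0) (80, 28.5324)]  |A|=2013.2969
4. canonical 5-gon: [(34.8833, 33.7221) (0, 1.1908) (0, 0) (80, 0) (80, 28.5324)]
5. shoelace: 2013.2969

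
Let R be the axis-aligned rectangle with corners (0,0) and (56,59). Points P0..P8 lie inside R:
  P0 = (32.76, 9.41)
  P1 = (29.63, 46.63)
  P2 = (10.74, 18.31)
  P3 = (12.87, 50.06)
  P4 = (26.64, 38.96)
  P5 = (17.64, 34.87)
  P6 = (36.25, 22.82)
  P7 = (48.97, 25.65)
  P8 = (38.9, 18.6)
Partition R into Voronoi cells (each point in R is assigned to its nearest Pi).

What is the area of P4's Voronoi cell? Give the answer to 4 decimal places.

1. box [0,56]×[0,59]: [(0, 0) (56, 0) (56, 59) (0, 59)]
2. ⊥bis P4·P0 via (29.7,24.185): [(0, 18.0339) (56, 29.6319) (56, 59) (0, 59)]  |A|=1969.3565
3. ⊥bis P4·P1 via (28.135,42.795): [(0, 53.7629) (0, 18.0339) (56, 29.6319) (56, 31.9324)]  |A|=1064.8237
4. ⊥bis P4·P2 via (18.69,28.635): [(0, 53.7629) (0, 43.0258) (25.5781, 23.3313) (56, 29.6319) (56, 31.9324)]  |A|=745.2008
5. ⊥bis P4·P3 via (19.755,44.51): [(20.7068, 45.6907) (11.4512, 34.2087) (25.5781, 23.3313) (56, 29.6319) (56, 31.9324)]  |A|=527.4909
6. ⊥bis P4·P5 via (22.14,36.915): [(20.7068, 45.6907) (19.073, 43.6639) (28.0778, 23.849) (56, 29.6319) (56, 31.9324)]  |A|=392.1554
7. ⊥bis P4·P6 via (31.445,30.89): [(42.2186, 37.3048) (20.7068, 45.6907) (19.073, 43.6639) (26.2765, 27.8126)]  |A|=189.1909
8. ⊥bis P4·P7 via (37.805,32.305): [(39.9965, 35.9817) (41.0554, 37.7582) (20.7068, 45.6907) (19.073, 43.6639) (26.2765, 27.8126)]  |A|=187.9176
9. ⊥bis P4·P8 via (32.77,28.78): [(39.9965, 35.9817) (41.0554, 37.7582) (20.7068, 45.6907) (19.073, 43.6639) (26.2765, 27.8126)]  |A|=187.9176
10. canonical 5-gon: [(39.9965, 35.9817) (41.0554, 37.7582) (20.7068, 45.6907) (19.073, 43.6639) (26.2765, 27.8126)]
11. shoelace: 187.9176

Area of P4's cell: 187.9176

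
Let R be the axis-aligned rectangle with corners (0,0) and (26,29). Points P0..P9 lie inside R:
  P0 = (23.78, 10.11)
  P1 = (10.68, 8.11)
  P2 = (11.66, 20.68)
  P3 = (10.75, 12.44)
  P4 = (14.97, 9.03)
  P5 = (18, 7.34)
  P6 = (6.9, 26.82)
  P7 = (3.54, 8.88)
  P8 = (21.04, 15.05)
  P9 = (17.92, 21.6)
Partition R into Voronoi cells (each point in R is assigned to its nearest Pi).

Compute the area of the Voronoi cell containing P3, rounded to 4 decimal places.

Area of P3's cell: 57.2924

1. box [0,26]×[0,29]: [(0, 0) (26, 0) (26, 29) (0, 29)]
2. ⊥bis P3·P0 via (17.265,11.275): [(0, 0) (15.2488, 0) (20.4346, 29) (0, 29)]  |A|=517.409
3. ⊥bis P3·P1 via (10.715,10.275): [(0, 10.4482) (17.0678, 10.1723) (20.4346, 29) (0, 29)]  |A|=350.687
4. ⊥bis P3·P2 via (11.205,16.56): [(0, 17.7974) (0, 10.4482) (17.0678, 10.1723) (18.0744, 15.8014)]  |A|=114.5932
5. ⊥bis P3·P4 via (12.86,10.735): [(17.0457, 15.915) (0, 17.7974) (0, 10.4482) (12.4654, 10.2467)]  |A|=98.4266
6. ⊥bis P3·P5 via (14.375,9.89): [(17.0457, 15.915) (0, 17.7974) (0, 10.4482) (12.4654, 10.2467)]  |A|=98.4266
7. ⊥bis P3·P6 via (8.825,19.63): [(17.0457, 15.915) (1.402, 17.6426) (0, 17.2673) (0, 10.4482) (12.4654, 10.2467)]  |A|=98.0549
8. ⊥bis P3·P7 via (7.145,10.66): [(17.0457, 15.915) (3.8297, 17.3745) (7.3079, 10.3301) (12.4654, 10.2467)]  |A|=58.8195
9. ⊥bis P3·P8 via (15.895,13.745): [(15.751, 14.3127) (15.2956, 16.1082) (3.8297, 17.3745) (7.3079, 10.3301) (12.4654, 10.2467)]  |A|=57.2924
10. ⊥bis P3·P9 via (14.335,17.02): [(15.751, 14.3127) (15.2956, 16.1082) (3.8297, 17.3745) (7.3079, 10.3301) (12.4654, 10.2467)]  |A|=57.2924
11. canonical 5-gon: [(15.751, 14.3127) (15.2956, 16.1082) (3.8297, 17.3745) (7.3079, 10.3301) (12.4654, 10.2467)]
12. shoelace: 57.2924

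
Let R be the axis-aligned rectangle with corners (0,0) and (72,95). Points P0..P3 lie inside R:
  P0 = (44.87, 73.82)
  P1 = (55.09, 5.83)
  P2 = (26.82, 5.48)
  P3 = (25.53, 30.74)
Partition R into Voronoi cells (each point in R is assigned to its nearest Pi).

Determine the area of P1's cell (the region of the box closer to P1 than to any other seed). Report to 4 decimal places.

1. box [0,72]×[0,95]: [(0, 0) (72, 0) (72, 95) (0, 95)]
2. ⊥bis P1·P0 via (49.98,39.825): [(0, 32.3122) (0, 0) (72, 0) (72, 43.135)]  |A|=2716.0977
3. ⊥bis P1·P2 via (40.955,5.655): [(40.5495, 38.4074) (41.025, 0) (72, 0) (72, 43.135)]  |A|=1273.143
4. ⊥bis P1·P3 via (40.31,18.285): [(59.6918, 41.2848) (40.7916, 18.8565) (41.025, 0) (72, 0) (72, 43.135)]  |A|=1085.6693
5. canonical 5-gon: [(59.6918, 41.2848) (40.7916, 18.8565) (41.025, 0) (72, 0) (72, 43.135)]
6. shoelace: 1085.6693

Area of P1's cell: 1085.6693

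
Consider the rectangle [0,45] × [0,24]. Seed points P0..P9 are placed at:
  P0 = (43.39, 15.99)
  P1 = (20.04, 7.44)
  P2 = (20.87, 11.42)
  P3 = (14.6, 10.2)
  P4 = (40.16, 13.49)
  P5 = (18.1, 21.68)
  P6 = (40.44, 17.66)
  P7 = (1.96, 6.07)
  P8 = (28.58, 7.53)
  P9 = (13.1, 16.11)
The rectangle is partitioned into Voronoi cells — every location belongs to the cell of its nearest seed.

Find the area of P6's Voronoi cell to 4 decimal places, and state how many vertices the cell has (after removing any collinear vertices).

Area of P6's cell: 111.4649 (7 vertices)

1. box [0,45]×[0,24]: [(0, 0) (45, 0) (45, 24) (0, 24)]
2. ⊥bis P6·P0 via (41.915,16.825): [(0, 0) (32.3903, 0) (45, 22.2746) (45, 24) (0, 24)]  |A|=939.5627
3. ⊥bis P6·P1 via (30.24,12.55): [(34.5851, 3.8769) (45, 22.2746) (45, 24) (24.5038, 24)]  |A|=215.2091
4. ⊥bis P6·P2 via (30.655,14.54): [(33.127, 6.7874) (34.5851, 3.8769) (45, 22.2746) (45, 24) (27.6386, 24)]  |A|=188.2295
5. ⊥bis P6·P3 via (27.52,13.93): [(33.127, 6.7874) (34.5851, 3.8769) (45, 22.2746) (45, 24) (27.6386, 24)]  |A|=188.2295
6. ⊥bis P6·P4 via (40.3,15.575): [(30.1067, 16.2594) (41.1741, 15.5163) (45, 22.2746) (45, 24) (27.6386, 24)]  |A|=118.8618
7. ⊥bis P6·P5 via (29.27,19.67): [(29.1795, 19.1673) (30.1067, 16.2594) (41.1741, 15.5163) (45, 22.2746) (45, 24) (30.0492, 24)]  |A|=113.0372
8. ⊥bis P6·P7 via (21.2,11.865): [(29.1795, 19.1673) (30.1067, 16.2594) (41.1741, 15.5163) (45, 22.2746) (45, 24) (30.0492, 24)]  |A|=113.0372
9. ⊥bis P6·P8 via (34.51,12.595): [(29.1795, 19.1673) (29.3482, 18.6383) (31.4576, 16.1687) (41.1741, 15.5163) (45, 22.2746) (45, 24) (30.0492, 24)]  |A|=111.4649
10. ⊥bis P6·P9 via (26.77,16.885): [(29.1795, 19.1673) (29.3482, 18.6383) (31.4576, 16.1687) (41.1741, 15.5163) (45, 22.2746) (45, 24) (30.0492, 24)]  |A|=111.4649
11. canonical 7-gon: [(29.1795, 19.1673) (29.3482, 18.6383) (31.4576, 16.1687) (41.1741, 15.5163) (45, 22.2746) (45, 24) (30.0492, 24)]
12. shoelace: 111.4649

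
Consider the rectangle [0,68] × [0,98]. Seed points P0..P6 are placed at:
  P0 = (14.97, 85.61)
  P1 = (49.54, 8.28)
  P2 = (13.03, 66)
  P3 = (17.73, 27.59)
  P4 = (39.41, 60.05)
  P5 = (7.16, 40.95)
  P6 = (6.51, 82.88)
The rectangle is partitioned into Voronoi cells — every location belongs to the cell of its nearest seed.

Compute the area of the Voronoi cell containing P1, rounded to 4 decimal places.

1. box [0,68]×[0,98]: [(0, 0) (68, 0) (68, 98) (0, 98)]
2. ⊥bis P1·P0 via (32.255,46.945): [(0, 32.5256) (0, 0) (68, 0) (68, 62.9246)]  |A|=3245.3064
3. ⊥bis P1·P2 via (31.285,37.14): [(0, 17.3511) (0, 0) (68, 0) (68, 60.3636)]  |A|=2642.2989
4. ⊥bis P1·P3 via (33.635,17.935): [(54.0248, 51.5237) (22.7477, 0) (68, 0) (68, 60.3636)]  |A|=1587.5811
5. ⊥bis P1·P4 via (44.475,34.165): [(43.3542, 33.9457) (22.7477, 0) (68, 0) (68, 38.7682)]  |A|=1245.7977
6. ⊥bis P1·P5 via (28.35,24.615): [(43.3542, 33.9457) (22.7477, 0) (68, 0) (68, 38.7682)]  |A|=1245.7977
7. ⊥bis P1·P6 via (28.025,45.58): [(43.3542, 33.9457) (22.7477, 0) (68, 0) (68, 38.7682)]  |A|=1245.7977
8. canonical 4-gon: [(43.3542, 33.9457) (22.7477, 0) (68, 0) (68, 38.7682)]
9. shoelace: 1245.7977

Area of P1's cell: 1245.7977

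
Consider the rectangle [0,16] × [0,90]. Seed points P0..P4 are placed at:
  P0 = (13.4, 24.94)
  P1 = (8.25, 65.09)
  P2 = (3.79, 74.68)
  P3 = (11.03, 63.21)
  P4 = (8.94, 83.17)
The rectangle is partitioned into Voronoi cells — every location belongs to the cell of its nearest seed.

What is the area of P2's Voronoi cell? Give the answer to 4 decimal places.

Area of P2's cell: 115.0136

1. box [0,16]×[0,90]: [(0, 0) (16, 0) (16, 90) (0, 90)]
2. ⊥bis P2·P0 via (8.595,49.81): [(0, 48.1494) (16, 51.2407) (16, 90) (0, 90)]  |A|=644.8793
3. ⊥bis P2·P1 via (6.02,69.885): [(0, 67.0853) (16, 74.5264) (16, 90) (0, 90)]  |A|=307.1067
4. ⊥bis P2·P3 via (7.41,68.945): [(0, 67.0853) (16, 74.5264) (16, 90) (0, 90)]  |A|=307.1067
5. ⊥bis P2·P4 via (6.365,78.925): [(0, 82.786) (0, 67.0853) (14.6508, 73.8989)]  |A|=115.0136
6. canonical 3-gon: [(0, 82.786) (0, 67.0853) (14.6508, 73.8989)]
7. shoelace: 115.0136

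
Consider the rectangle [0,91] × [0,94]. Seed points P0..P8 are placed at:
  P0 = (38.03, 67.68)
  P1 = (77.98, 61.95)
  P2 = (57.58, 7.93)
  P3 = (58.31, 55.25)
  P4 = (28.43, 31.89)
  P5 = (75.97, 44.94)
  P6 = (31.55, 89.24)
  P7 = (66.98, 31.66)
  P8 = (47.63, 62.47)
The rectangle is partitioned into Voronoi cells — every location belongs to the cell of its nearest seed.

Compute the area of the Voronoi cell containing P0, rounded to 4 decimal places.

1. box [0,91]×[0,94]: [(0, 0) (91, 0) (91, 94) (0, 94)]
2. ⊥bis P0·P1 via (58.005,64.815): [(0, 0) (48.7086, 0) (62.191, 94) (0, 94)]  |A|=5212.2819
3. ⊥bis P0·P2 via (47.805,37.805): [(0, 22.1634) (54.4425, 39.9768) (62.191, 94) (0, 94)]  |A|=3635.3612
4. ⊥bis P0·P3 via (48.17,61.465): [(0, 22.1634) (30.1221, 32.0192) (60.3823, 81.3898) (62.191, 94) (0, 94)]  |A|=3155.4041
5. ⊥bis P0·P4 via (33.23,49.785): [(0, 58.6983) (39.9125, 47.9926) (60.3823, 81.3898) (62.191, 94) (0, 94)]  |A|=2233.9746
6. ⊥bis P0·P5 via (57,56.31): [(0, 58.6983) (39.9125, 47.9926) (60.3823, 81.3898) (62.191, 94) (0, 94)]  |A|=2233.9746
7. ⊥bis P0·P6 via (34.79,78.46): [(0, 68.0036) (0, 58.6983) (39.9125, 47.9926) (60.3823, 81.3898) (61.0961, 86.3665)]  |A|=1202.468
8. ⊥bis P0·P7 via (52.505,49.67): [(0, 68.0036) (0, 58.6983) (39.9125, 47.9926) (60.3823, 81.3898) (61.0961, 86.3665)]  |A|=1202.468
9. ⊥bis P0·P8 via (42.83,65.075): [(53.077, 83.9563) (0, 68.0036) (0, 58.6983) (34.3665, 49.4801)]  |A|=925.6004
10. canonical 4-gon: [(53.077, 83.9563) (0, 68.0036) (0, 58.6983) (34.3665, 49.4801)]
11. shoelace: 925.6004

Area of P0's cell: 925.6004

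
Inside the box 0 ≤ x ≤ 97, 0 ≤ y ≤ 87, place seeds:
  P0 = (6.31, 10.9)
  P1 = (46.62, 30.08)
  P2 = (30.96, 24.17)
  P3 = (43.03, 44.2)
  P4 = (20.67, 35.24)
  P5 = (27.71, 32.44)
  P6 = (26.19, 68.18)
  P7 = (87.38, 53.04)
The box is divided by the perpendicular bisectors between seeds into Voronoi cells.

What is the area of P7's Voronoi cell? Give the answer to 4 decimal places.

Area of P7's cell: 2309.5947

1. box [0,97]×[0,87]: [(0, 0) (97, 0) (97, 87) (0, 87)]
2. ⊥bis P7·P0 via (46.845,31.97): [(63.4629, 0) (97, 0) (97, 87) (18.2405, 87)]  |A|=4884.8993
3. ⊥bis P7·P1 via (67,41.56): [(90.4106, 0) (97, 0) (97, 87) (41.4038, 87)]  |A|=2705.0733
4. ⊥bis P7·P2 via (59.17,38.605): [(90.4106, 0) (97, 0) (97, 87) (41.4038, 87)]  |A|=2705.0733
5. ⊥bis P7·P3 via (65.205,48.62): [(66.3999, 42.6254) (90.4106, 0) (97, 0) (97, 87) (57.555, 87)]  |A|=2346.7219
6. ⊥bis P7·P4 via (54.025,44.14): [(66.3999, 42.6254) (90.4106, 0) (97, 0) (97, 87) (57.555, 87)]  |A|=2346.7219
7. ⊥bis P7·P5 via (57.545,42.74): [(66.3999, 42.6254) (90.4106, 0) (97, 0) (97, 87) (57.555, 87)]  |A|=2346.7219
8. ⊥bis P7·P6 via (56.785,60.61): [(60.1247, 74.1077) (66.3999, 42.6254) (90.4106, 0) (97, 0) (97, 87) (63.3146, 87)]  |A|=2309.5947
9. canonical 6-gon: [(60.1247, 74.1077) (66.3999, 42.6254) (90.4106, 0) (97, 0) (97, 87) (63.3146, 87)]
10. shoelace: 2309.5947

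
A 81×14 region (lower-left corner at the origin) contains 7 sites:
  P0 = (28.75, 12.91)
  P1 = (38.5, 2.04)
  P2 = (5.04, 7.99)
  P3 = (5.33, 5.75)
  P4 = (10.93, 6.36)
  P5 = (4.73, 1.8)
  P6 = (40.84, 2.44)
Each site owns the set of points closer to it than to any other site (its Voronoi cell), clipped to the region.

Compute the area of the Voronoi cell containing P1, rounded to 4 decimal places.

Area of P1's cell: 84.7340

1. box [0,81]×[0,14]: [(0, 0) (81, 0) (81, 14) (0, 14)]
2. ⊥bis P1·P0 via (33.625,7.475): [(25.2913, 0) (81, 0) (81, 14) (40.8995, 14)]  |A|=670.6639
3. ⊥bis P1·P2 via (21.77,5.015): [(25.2913, 0) (81, 0) (81, 14) (40.8995, 14)]  |A|=670.6639
4. ⊥bis P1·P3 via (21.915,3.895): [(25.2913, 0) (81, 0) (81, 14) (40.8995, 14)]  |A|=670.6639
5. ⊥bis P1·P4 via (24.715,4.2): [(25.2913, 0) (81, 0) (81, 14) (40.8995, 14)]  |A|=670.6639
6. ⊥bis P1·P5 via (21.615,1.92): [(25.2913, 0) (81, 0) (81, 14) (40.8995, 14)]  |A|=670.6639
7. ⊥bis P1·P6 via (39.67,2.24): [(38.0905, 11.4804) (25.2913, 0) (40.0529, 0)]  |A|=84.734
8. canonical 3-gon: [(38.0905, 11.4804) (25.2913, 0) (40.0529, 0)]
9. shoelace: 84.734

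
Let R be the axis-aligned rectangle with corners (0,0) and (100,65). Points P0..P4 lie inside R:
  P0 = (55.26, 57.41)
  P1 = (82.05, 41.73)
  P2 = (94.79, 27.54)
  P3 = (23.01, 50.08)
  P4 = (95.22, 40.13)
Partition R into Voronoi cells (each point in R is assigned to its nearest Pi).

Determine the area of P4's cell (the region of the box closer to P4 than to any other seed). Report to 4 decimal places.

1. box [0,100]×[0,65]: [(0, 0) (100, 0) (100, 65) (0, 65)]
2. ⊥bis P4·P0 via (75.24,48.77): [(54.1503, 0) (100, 0) (100, 65) (82.2584, 65)]  |A|=2066.7189
3. ⊥bis P4·P1 via (88.635,40.93): [(83.6625, 0) (100, 0) (100, 65) (91.5592, 65)]  |A|=805.2945
4. ⊥bis P4·P2 via (95.005,33.835): [(87.8029, 34.081) (100, 33.6644) (100, 65) (91.5592, 65)]  |A|=321.5916
5. ⊥bis P4·P3 via (59.115,45.105): [(87.8029, 34.081) (100, 33.6644) (100, 65) (91.5592, 65)]  |A|=321.5916
6. canonical 4-gon: [(87.8029, 34.081) (100, 33.6644) (100, 65) (91.5592, 65)]
7. shoelace: 321.5916

Area of P4's cell: 321.5916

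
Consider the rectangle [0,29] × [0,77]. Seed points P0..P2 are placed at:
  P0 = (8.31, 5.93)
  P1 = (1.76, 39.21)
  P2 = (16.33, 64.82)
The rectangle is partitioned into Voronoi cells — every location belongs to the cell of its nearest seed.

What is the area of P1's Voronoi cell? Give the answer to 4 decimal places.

1. box [0,29]×[0,77]: [(0, 0) (29, 0) (29, 77) (0, 77)]
2. ⊥bis P1·P0 via (5.035,22.57): [(0, 21.579) (29, 27.2867) (29, 77) (0, 77)]  |A|=1524.4473
3. ⊥bis P1·P2 via (9.045,52.015): [(0, 57.1609) (0, 21.579) (29, 27.2867) (29, 40.6622)]  |A|=709.8822
4. canonical 4-gon: [(0, 57.1609) (0, 21.579) (29, 27.2867) (29, 40.6622)]
5. shoelace: 709.8822

Area of P1's cell: 709.8822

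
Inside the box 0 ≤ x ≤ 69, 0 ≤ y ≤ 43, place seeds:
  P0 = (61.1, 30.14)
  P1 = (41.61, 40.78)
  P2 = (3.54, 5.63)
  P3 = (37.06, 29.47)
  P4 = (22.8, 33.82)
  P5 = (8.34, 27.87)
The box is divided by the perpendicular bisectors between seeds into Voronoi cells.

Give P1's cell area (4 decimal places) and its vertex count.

1. box [0,69]×[0,43]: [(0, 0) (69, 0) (69, 43) (0, 43)]
2. ⊥bis P1·P0 via (51.355,35.46): [(0, 0) (31.9966, 0) (55.4712, 43) (0, 43)]  |A|=1880.5596
3. ⊥bis P1·P2 via (22.575,23.205): [(36.4568, 8.17) (55.4712, 43) (4.2983, 43)]  |A|=891.1772
4. ⊥bis P1·P3 via (39.335,35.125): [(49.0406, 31.2205) (55.4712, 43) (19.76, 43)]  |A|=210.3309
5. ⊥bis P1·P4 via (32.205,37.3): [(31.9036, 38.1147) (49.0406, 31.2205) (55.4712, 43) (30.0959, 43)]  |A|=185.0836
6. ⊥bis P1·P5 via (24.975,34.325): [(31.9036, 38.1147) (49.0406, 31.2205) (55.4712, 43) (30.0959, 43)]  |A|=185.0836
7. canonical 4-gon: [(31.9036, 38.1147) (49.0406, 31.2205) (55.4712, 43) (30.0959, 43)]
8. shoelace: 185.0836

Area of P1's cell: 185.0836 (4 vertices)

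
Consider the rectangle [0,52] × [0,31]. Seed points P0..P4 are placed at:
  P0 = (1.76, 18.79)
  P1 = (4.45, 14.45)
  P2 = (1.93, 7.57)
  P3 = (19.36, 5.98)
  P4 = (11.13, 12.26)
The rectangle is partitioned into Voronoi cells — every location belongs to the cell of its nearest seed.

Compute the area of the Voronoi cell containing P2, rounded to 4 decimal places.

1. box [0,52]×[0,31]: [(0, 0) (52, 0) (52, 31) (0, 31)]
2. ⊥bis P2·P0 via (1.845,13.18): [(0, 13.152) (0, 0) (52, 0) (52, 13.9399)]  |A|=704.3912
3. ⊥bis P2·P1 via (3.19,11.01): [(0, 12.1784) (0, 0) (33.249, 0)]  |A|=202.4606
4. ⊥bis P2·P3 via (10.645,6.775): [(10.7778, 8.2307) (0, 12.1784) (0, 0) (10.027, 0)]  |A|=106.8931
5. ⊥bis P2·P4 via (6.53,9.915): [(10.2634, 2.5915) (6.6105, 9.7572) (0, 12.1784) (0, 0) (10.027, 0)]  |A|=94.7502
6. canonical 5-gon: [(10.2634, 2.5915) (6.6105, 9.7572) (0, 12.1784) (0, 0) (10.027, 0)]
7. shoelace: 94.7502

Area of P2's cell: 94.7502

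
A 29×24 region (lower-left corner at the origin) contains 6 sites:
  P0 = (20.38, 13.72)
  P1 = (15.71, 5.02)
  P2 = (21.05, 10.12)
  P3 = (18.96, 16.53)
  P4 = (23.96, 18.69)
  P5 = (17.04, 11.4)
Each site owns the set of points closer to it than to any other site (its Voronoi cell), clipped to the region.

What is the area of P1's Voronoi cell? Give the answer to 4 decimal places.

Area of P1's cell: 205.7649

1. box [0,29]×[0,24]: [(0, 0) (29, 0) (29, 24) (0, 24)]
2. ⊥bis P1·P0 via (18.045,9.37): [(0, 19.0562) (0, 0) (29, 0) (29, 3.4896)]  |A|=326.9138
3. ⊥bis P1·P2 via (18.38,7.57): [(15.2049, 10.8945) (0, 19.0562) (0, 0) (25.6098, 0)]  |A|=284.377
4. ⊥bis P1·P3 via (17.335,10.775): [(15.2049, 10.8945) (13.3106, 11.9113) (0, 15.6698) (0, 0) (25.6098, 0)]  |A|=261.8392
5. ⊥bis P1·P4 via (19.835,11.855): [(15.2049, 10.8945) (13.3106, 11.9113) (0, 15.6698) (0, 0) (25.6098, 0)]  |A|=261.8392
6. ⊥bis P1·P5 via (16.375,8.21): [(18.1152, 7.8472) (0, 11.6236) (0, 0) (25.6098, 0)]  |A|=205.7649
7. canonical 4-gon: [(18.1152, 7.8472) (0, 11.6236) (0, 0) (25.6098, 0)]
8. shoelace: 205.7649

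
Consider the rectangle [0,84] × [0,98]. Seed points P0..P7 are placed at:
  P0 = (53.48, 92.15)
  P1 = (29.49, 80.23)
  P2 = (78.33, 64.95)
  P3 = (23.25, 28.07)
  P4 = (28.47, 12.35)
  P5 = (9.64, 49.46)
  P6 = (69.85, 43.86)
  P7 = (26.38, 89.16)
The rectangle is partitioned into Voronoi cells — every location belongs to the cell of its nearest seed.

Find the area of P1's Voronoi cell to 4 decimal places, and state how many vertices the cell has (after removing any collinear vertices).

Area of P1's cell: 925.4751 (6 vertices)

1. box [0,84]×[0,98]: [(0, 0) (84, 0) (84, 98) (0, 98)]
2. ⊥bis P1·P0 via (41.485,86.19): [(0, 0) (84, 0) (84, 0.625) (35.6169, 98) (0, 98)]  |A|=5876.3488
3. ⊥bis P1·P2 via (53.91,72.59): [(0, 0) (31.1996, 0) (51.7202, 65.5907) (35.6169, 98) (0, 98)]  |A|=4134.653
4. ⊥bis P1·P3 via (26.37,54.15): [(0, 57.3047) (47.3555, 51.6395) (51.7202, 65.5907) (35.6169, 98) (0, 98)]  |A|=1972.2424
5. ⊥bis P1·P4 via (28.98,46.29): [(0, 57.3047) (47.3555, 51.6395) (51.7202, 65.5907) (35.6169, 98) (0, 98)]  |A|=1972.2424
6. ⊥bis P1·P5 via (19.565,64.845): [(0, 77.4666) (38.3687, 52.7146) (47.3555, 51.6395) (51.7202, 65.5907) (35.6169, 98) (0, 98)]  |A|=1585.4503
7. ⊥bis P1·P6 via (49.67,62.045): [(0, 77.4666) (38.3687, 52.7146) (40.9804, 52.4021) (51.1113, 63.6444) (51.7202, 65.5907) (35.6169, 98) (0, 98)]  |A|=1545.7521
8. ⊥bis P1·P7 via (27.935,84.695): [(2.517, 75.8428) (38.3687, 52.7146) (40.9804, 52.4021) (51.1113, 63.6444) (51.7202, 65.5907) (40.1194, 88.9384)]  |A|=925.4751
9. canonical 6-gon: [(2.517, 75.8428) (38.3687, 52.7146) (40.9804, 52.4021) (51.1113, 63.6444) (51.7202, 65.5907) (40.1194, 88.9384)]
10. shoelace: 925.4751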